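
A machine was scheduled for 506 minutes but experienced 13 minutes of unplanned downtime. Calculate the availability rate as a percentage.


Formula: Availability = (Planned Time - Downtime) / Planned Time * 100
Uptime = 506 - 13 = 493 min
Availability = 493 / 506 * 100 = 97.4%

97.4%


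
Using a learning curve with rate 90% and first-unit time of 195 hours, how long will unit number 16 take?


Formula: T_n = T_1 * (learning_rate)^(log2(n)) where learning_rate = rate/100
Doublings = log2(16) = 4
T_n = 195 * 0.9^4
T_n = 195 * 0.6561 = 127.9 hours

127.9 hours


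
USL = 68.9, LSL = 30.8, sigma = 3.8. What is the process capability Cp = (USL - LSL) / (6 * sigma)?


Cp = (68.9 - 30.8) / (6 * 3.8)

1.67


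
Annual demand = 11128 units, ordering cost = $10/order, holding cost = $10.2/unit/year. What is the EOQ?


Formula: EOQ = sqrt(2 * D * S / H)
Numerator: 2 * 11128 * 10 = 222560
2DS/H = 222560 / 10.2 = 21819.6
EOQ = sqrt(21819.6) = 147.7 units

147.7 units


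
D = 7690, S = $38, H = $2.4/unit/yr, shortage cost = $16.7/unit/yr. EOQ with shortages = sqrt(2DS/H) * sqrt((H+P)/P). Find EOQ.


Formula: EOQ* = sqrt(2DS/H) * sqrt((H+P)/P)
Base EOQ = sqrt(2*7690*38/2.4) = 493.47 units
Correction = sqrt((2.4+16.7)/16.7) = 1.06944
EOQ* = 493.47 * 1.06944 = 527.7 units

527.7 units


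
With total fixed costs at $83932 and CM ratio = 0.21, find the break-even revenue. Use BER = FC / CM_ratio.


Formula: BER = Fixed Costs / Contribution Margin Ratio
BER = $83932 / 0.21
BER = $399676.19 (to the nearest cent)

$399676.19


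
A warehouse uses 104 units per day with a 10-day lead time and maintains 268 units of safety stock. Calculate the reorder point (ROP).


Formula: ROP = (Daily Demand * Lead Time) + Safety Stock
Demand during lead time = 104 * 10 = 1040 units
ROP = 1040 + 268 = 1308 units

1308 units


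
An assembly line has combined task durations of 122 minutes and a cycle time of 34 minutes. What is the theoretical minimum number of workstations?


Formula: N_min = ceil(Sum of Task Times / Cycle Time)
N_min = ceil(122 min / 34 min) = ceil(3.5882)
N_min = 4 stations

4


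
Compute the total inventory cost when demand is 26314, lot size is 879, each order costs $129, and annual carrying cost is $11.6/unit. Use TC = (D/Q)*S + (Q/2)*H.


TC = 26314/879 * 129 + 879/2 * 11.6

$8959.98


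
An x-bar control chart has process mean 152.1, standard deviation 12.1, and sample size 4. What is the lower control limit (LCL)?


LCL = 152.1 - 3 * 12.1 / sqrt(4)

133.95


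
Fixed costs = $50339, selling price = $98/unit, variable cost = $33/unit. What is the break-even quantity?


Formula: BEQ = Fixed Costs / (Price - Variable Cost)
Contribution margin = $98 - $33 = $65/unit
BEQ = ceil($50339 / $65/unit) = ceil(774.45) = 775 units

775 units


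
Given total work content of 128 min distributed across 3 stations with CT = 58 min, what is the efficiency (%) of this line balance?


Formula: Efficiency = Sum of Task Times / (N_stations * CT) * 100
Total station capacity = 3 stations * 58 min = 174 min
Efficiency = 128 / 174 * 100 = 73.6%

73.6%


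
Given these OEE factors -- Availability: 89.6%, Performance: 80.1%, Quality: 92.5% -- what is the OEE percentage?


Formula: OEE = Availability * Performance * Quality / 10000
A * P = 89.6% * 80.1% / 100 = 71.77%
OEE = 71.77% * 92.5% / 100 = 66.4%

66.4%


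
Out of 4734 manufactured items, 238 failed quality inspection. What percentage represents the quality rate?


Formula: Quality Rate = Good Pieces / Total Pieces * 100
Good pieces = 4734 - 238 = 4496
QR = 4496 / 4734 * 100 = 95.0%

95.0%


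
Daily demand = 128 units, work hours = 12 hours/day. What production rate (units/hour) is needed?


Formula: Production Rate = Daily Demand / Available Hours
Rate = 128 units/day / 12 hours/day
Rate = 10.7 units/hour

10.7 units/hour


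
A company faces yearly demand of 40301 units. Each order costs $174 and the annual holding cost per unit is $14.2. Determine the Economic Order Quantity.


Formula: EOQ = sqrt(2 * D * S / H)
Numerator: 2 * 40301 * 174 = 14024748
2DS/H = 14024748 / 14.2 = 987658.3
EOQ = sqrt(987658.3) = 993.8 units

993.8 units


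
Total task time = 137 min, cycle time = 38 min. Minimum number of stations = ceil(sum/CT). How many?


Formula: N_min = ceil(Sum of Task Times / Cycle Time)
N_min = ceil(137 min / 38 min) = ceil(3.6053)
N_min = 4 stations

4


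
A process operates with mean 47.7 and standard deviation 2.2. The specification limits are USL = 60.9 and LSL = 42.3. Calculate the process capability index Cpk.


Cpu = (60.9 - 47.7) / (3 * 2.2) = 2.0
Cpl = (47.7 - 42.3) / (3 * 2.2) = 0.82
Cpk = min(2.0, 0.82) = 0.82

0.82


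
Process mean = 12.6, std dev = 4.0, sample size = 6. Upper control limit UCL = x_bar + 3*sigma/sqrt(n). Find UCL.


UCL = 12.6 + 3 * 4.0 / sqrt(6)

17.5


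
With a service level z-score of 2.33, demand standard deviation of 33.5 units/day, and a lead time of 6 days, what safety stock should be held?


Formula: SS = z * sigma_d * sqrt(LT)
sqrt(LT) = sqrt(6) = 2.4495
SS = 2.33 * 33.5 * 2.4495
SS = 191.2 units

191.2 units


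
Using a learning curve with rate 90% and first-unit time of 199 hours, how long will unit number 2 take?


Formula: T_n = T_1 * (learning_rate)^(log2(n)) where learning_rate = rate/100
Doublings = log2(2) = 1
T_n = 199 * 0.9^1
T_n = 199 * 0.9 = 179.1 hours

179.1 hours


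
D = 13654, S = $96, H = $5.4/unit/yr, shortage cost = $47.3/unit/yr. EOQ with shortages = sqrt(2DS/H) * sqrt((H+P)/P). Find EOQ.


Formula: EOQ* = sqrt(2DS/H) * sqrt((H+P)/P)
Base EOQ = sqrt(2*13654*96/5.4) = 696.76 units
Correction = sqrt((5.4+47.3)/47.3) = 1.05554
EOQ* = 696.76 * 1.05554 = 735.5 units

735.5 units


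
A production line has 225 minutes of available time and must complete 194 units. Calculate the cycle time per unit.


Formula: CT = Available Time / Number of Units
CT = 225 min / 194 units
CT = 1.16 min/unit

1.16 min/unit


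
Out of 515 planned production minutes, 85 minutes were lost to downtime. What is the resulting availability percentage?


Formula: Availability = (Planned Time - Downtime) / Planned Time * 100
Uptime = 515 - 85 = 430 min
Availability = 430 / 515 * 100 = 83.5%

83.5%


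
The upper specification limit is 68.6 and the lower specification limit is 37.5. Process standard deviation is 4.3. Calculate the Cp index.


Cp = (68.6 - 37.5) / (6 * 4.3)

1.21


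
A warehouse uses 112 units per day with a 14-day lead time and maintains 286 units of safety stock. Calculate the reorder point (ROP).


Formula: ROP = (Daily Demand * Lead Time) + Safety Stock
Demand during lead time = 112 * 14 = 1568 units
ROP = 1568 + 286 = 1854 units

1854 units


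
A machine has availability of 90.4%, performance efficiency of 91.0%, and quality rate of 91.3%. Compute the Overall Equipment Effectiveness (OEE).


Formula: OEE = Availability * Performance * Quality / 10000
A * P = 90.4% * 91.0% / 100 = 82.26%
OEE = 82.26% * 91.3% / 100 = 75.1%

75.1%


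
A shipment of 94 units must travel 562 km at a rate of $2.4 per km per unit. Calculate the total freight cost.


TC = dist * cost * units = 562 * 2.4 * 94 = $126787.20

$126787.20


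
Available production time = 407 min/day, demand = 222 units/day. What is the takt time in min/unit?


Formula: Takt Time = Available Production Time / Customer Demand
Takt = 407 min/day / 222 units/day
Takt = 1.83 min/unit

1.83 min/unit


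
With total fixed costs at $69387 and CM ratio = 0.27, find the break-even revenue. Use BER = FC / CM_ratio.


Formula: BER = Fixed Costs / Contribution Margin Ratio
BER = $69387 / 0.27
BER = $256988.89 (to the nearest cent)

$256988.89


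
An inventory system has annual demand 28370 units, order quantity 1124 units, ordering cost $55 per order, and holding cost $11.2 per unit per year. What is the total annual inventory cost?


TC = 28370/1124 * 55 + 1124/2 * 11.2

$7682.61


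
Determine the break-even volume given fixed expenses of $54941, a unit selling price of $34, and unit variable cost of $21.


Formula: BEQ = Fixed Costs / (Price - Variable Cost)
Contribution margin = $34 - $21 = $13/unit
BEQ = ceil($54941 / $13/unit) = ceil(4226.23) = 4227 units

4227 units


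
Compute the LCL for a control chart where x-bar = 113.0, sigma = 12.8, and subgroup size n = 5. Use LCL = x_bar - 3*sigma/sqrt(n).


LCL = 113.0 - 3 * 12.8 / sqrt(5)

95.83


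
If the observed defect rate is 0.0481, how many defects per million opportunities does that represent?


DPMO = defect_rate * 1000000 = 0.0481 * 1000000

48100


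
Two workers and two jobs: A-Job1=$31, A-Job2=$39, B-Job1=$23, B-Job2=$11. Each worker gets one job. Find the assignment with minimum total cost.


Option 1: A->1 + B->2 = $31 + $11 = $42
Option 2: A->2 + B->1 = $39 + $23 = $62
Min cost = min($42, $62) = $42

$42


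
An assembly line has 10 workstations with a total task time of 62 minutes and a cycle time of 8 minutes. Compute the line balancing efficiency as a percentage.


Formula: Efficiency = Sum of Task Times / (N_stations * CT) * 100
Total station capacity = 10 stations * 8 min = 80 min
Efficiency = 62 / 80 * 100 = 77.5%

77.5%


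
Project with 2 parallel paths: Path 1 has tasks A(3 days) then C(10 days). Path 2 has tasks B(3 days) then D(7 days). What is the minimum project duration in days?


Path 1 = 3 + 10 = 13 days
Path 2 = 3 + 7 = 10 days
Duration = max(13, 10) = 13 days

13 days


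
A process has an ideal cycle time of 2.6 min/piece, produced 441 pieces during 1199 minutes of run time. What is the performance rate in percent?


Formula: Performance = (Ideal CT * Total Count) / Run Time * 100
Ideal output time = 2.6 * 441 = 1146.6 min
Performance = 1146.6 / 1199 * 100 = 95.6%

95.6%


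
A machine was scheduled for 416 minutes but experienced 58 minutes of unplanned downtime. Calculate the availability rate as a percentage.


Formula: Availability = (Planned Time - Downtime) / Planned Time * 100
Uptime = 416 - 58 = 358 min
Availability = 358 / 416 * 100 = 86.1%

86.1%


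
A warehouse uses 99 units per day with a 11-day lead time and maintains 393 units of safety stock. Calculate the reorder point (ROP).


Formula: ROP = (Daily Demand * Lead Time) + Safety Stock
Demand during lead time = 99 * 11 = 1089 units
ROP = 1089 + 393 = 1482 units

1482 units


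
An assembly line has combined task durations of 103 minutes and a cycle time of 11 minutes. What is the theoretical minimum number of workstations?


Formula: N_min = ceil(Sum of Task Times / Cycle Time)
N_min = ceil(103 min / 11 min) = ceil(9.3636)
N_min = 10 stations

10


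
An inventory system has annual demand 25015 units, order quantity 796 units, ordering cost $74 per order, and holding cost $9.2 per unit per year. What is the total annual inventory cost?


TC = 25015/796 * 74 + 796/2 * 9.2

$5987.12


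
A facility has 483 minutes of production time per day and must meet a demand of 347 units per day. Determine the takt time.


Formula: Takt Time = Available Production Time / Customer Demand
Takt = 483 min/day / 347 units/day
Takt = 1.39 min/unit

1.39 min/unit


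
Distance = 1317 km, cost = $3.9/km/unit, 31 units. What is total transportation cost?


TC = dist * cost * units = 1317 * 3.9 * 31 = $159225.30

$159225.30


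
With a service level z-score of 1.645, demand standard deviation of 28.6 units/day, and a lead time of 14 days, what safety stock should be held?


Formula: SS = z * sigma_d * sqrt(LT)
sqrt(LT) = sqrt(14) = 3.7417
SS = 1.645 * 28.6 * 3.7417
SS = 176.0 units

176.0 units


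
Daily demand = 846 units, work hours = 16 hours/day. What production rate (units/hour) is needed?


Formula: Production Rate = Daily Demand / Available Hours
Rate = 846 units/day / 16 hours/day
Rate = 52.9 units/hour

52.9 units/hour


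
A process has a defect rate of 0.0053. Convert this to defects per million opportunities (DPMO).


DPMO = defect_rate * 1000000 = 0.0053 * 1000000

5300


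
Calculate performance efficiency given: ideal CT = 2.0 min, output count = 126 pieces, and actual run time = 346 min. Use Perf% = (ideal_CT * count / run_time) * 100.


Formula: Performance = (Ideal CT * Total Count) / Run Time * 100
Ideal output time = 2.0 * 126 = 252.0 min
Performance = 252.0 / 346 * 100 = 72.8%

72.8%


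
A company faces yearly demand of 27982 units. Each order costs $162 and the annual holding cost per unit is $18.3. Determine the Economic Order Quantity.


Formula: EOQ = sqrt(2 * D * S / H)
Numerator: 2 * 27982 * 162 = 9066168
2DS/H = 9066168 / 18.3 = 495419.0
EOQ = sqrt(495419.0) = 703.9 units

703.9 units


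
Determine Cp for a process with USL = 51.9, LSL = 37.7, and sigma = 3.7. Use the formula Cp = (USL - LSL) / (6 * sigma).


Cp = (51.9 - 37.7) / (6 * 3.7)

0.64


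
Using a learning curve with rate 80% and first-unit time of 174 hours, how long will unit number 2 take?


Formula: T_n = T_1 * (learning_rate)^(log2(n)) where learning_rate = rate/100
Doublings = log2(2) = 1
T_n = 174 * 0.8^1
T_n = 174 * 0.8 = 139.2 hours

139.2 hours


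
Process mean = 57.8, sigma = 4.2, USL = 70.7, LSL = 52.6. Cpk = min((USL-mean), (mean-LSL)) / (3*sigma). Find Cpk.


Cpu = (70.7 - 57.8) / (3 * 4.2) = 1.02
Cpl = (57.8 - 52.6) / (3 * 4.2) = 0.41
Cpk = min(1.02, 0.41) = 0.41

0.41


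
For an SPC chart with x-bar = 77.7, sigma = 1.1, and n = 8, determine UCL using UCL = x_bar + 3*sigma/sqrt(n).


UCL = 77.7 + 3 * 1.1 / sqrt(8)

78.87


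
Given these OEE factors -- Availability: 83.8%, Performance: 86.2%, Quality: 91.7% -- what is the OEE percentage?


Formula: OEE = Availability * Performance * Quality / 10000
A * P = 83.8% * 86.2% / 100 = 72.24%
OEE = 72.24% * 91.7% / 100 = 66.2%

66.2%


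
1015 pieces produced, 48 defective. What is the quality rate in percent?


Formula: Quality Rate = Good Pieces / Total Pieces * 100
Good pieces = 1015 - 48 = 967
QR = 967 / 1015 * 100 = 95.3%

95.3%


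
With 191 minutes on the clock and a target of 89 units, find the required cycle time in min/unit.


Formula: CT = Available Time / Number of Units
CT = 191 min / 89 units
CT = 2.15 min/unit

2.15 min/unit


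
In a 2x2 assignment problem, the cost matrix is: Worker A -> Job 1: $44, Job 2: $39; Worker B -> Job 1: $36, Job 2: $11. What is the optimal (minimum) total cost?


Option 1: A->1 + B->2 = $44 + $11 = $55
Option 2: A->2 + B->1 = $39 + $36 = $75
Min cost = min($55, $75) = $55

$55


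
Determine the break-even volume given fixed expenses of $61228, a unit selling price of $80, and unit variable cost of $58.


Formula: BEQ = Fixed Costs / (Price - Variable Cost)
Contribution margin = $80 - $58 = $22/unit
BEQ = ceil($61228 / $22/unit) = ceil(2783.09) = 2784 units

2784 units


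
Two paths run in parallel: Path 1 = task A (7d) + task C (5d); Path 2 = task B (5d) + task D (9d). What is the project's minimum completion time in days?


Path 1 = 7 + 5 = 12 days
Path 2 = 5 + 9 = 14 days
Duration = max(12, 14) = 14 days

14 days


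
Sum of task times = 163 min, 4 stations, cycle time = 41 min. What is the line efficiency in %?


Formula: Efficiency = Sum of Task Times / (N_stations * CT) * 100
Total station capacity = 4 stations * 41 min = 164 min
Efficiency = 163 / 164 * 100 = 99.4%

99.4%


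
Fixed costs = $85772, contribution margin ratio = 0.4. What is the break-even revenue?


Formula: BER = Fixed Costs / Contribution Margin Ratio
BER = $85772 / 0.4
BER = $214430.00 (to the nearest cent)

$214430.00


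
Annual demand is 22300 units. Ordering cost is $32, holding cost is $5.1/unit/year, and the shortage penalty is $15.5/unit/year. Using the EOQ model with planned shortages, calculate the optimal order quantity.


Formula: EOQ* = sqrt(2DS/H) * sqrt((H+P)/P)
Base EOQ = sqrt(2*22300*32/5.1) = 529.0 units
Correction = sqrt((5.1+15.5)/15.5) = 1.15284
EOQ* = 529.0 * 1.15284 = 609.9 units

609.9 units


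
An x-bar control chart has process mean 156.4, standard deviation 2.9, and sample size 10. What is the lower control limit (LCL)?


LCL = 156.4 - 3 * 2.9 / sqrt(10)

153.65


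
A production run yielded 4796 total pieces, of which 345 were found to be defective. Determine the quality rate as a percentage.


Formula: Quality Rate = Good Pieces / Total Pieces * 100
Good pieces = 4796 - 345 = 4451
QR = 4451 / 4796 * 100 = 92.8%

92.8%


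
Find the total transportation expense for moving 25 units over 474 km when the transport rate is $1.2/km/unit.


TC = dist * cost * units = 474 * 1.2 * 25 = $14220.00

$14220.00


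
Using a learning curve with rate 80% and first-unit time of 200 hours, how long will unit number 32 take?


Formula: T_n = T_1 * (learning_rate)^(log2(n)) where learning_rate = rate/100
Doublings = log2(32) = 5
T_n = 200 * 0.8^5
T_n = 200 * 0.3277 = 65.5 hours

65.5 hours


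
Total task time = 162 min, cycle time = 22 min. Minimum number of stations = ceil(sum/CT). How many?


Formula: N_min = ceil(Sum of Task Times / Cycle Time)
N_min = ceil(162 min / 22 min) = ceil(7.3636)
N_min = 8 stations

8


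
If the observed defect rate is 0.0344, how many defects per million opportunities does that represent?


DPMO = defect_rate * 1000000 = 0.0344 * 1000000

34400


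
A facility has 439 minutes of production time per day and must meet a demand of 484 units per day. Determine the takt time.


Formula: Takt Time = Available Production Time / Customer Demand
Takt = 439 min/day / 484 units/day
Takt = 0.91 min/unit

0.91 min/unit


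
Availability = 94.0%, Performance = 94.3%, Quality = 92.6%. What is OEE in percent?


Formula: OEE = Availability * Performance * Quality / 10000
A * P = 94.0% * 94.3% / 100 = 88.64%
OEE = 88.64% * 92.6% / 100 = 82.1%

82.1%


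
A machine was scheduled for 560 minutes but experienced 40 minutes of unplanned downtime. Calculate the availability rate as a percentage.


Formula: Availability = (Planned Time - Downtime) / Planned Time * 100
Uptime = 560 - 40 = 520 min
Availability = 520 / 560 * 100 = 92.9%

92.9%


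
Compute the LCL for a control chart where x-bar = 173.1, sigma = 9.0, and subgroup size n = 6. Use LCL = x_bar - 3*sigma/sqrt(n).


LCL = 173.1 - 3 * 9.0 / sqrt(6)

162.08


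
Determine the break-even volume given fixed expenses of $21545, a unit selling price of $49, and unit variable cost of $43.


Formula: BEQ = Fixed Costs / (Price - Variable Cost)
Contribution margin = $49 - $43 = $6/unit
BEQ = ceil($21545 / $6/unit) = ceil(3590.83) = 3591 units

3591 units


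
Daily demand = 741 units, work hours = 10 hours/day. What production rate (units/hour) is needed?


Formula: Production Rate = Daily Demand / Available Hours
Rate = 741 units/day / 10 hours/day
Rate = 74.1 units/hour

74.1 units/hour


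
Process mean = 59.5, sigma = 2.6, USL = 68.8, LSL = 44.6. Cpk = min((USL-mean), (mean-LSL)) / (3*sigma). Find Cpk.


Cpu = (68.8 - 59.5) / (3 * 2.6) = 1.19
Cpl = (59.5 - 44.6) / (3 * 2.6) = 1.91
Cpk = min(1.19, 1.91) = 1.19

1.19


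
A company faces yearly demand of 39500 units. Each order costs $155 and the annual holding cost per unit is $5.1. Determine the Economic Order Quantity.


Formula: EOQ = sqrt(2 * D * S / H)
Numerator: 2 * 39500 * 155 = 12245000
2DS/H = 12245000 / 5.1 = 2400980.4
EOQ = sqrt(2400980.4) = 1549.5 units

1549.5 units


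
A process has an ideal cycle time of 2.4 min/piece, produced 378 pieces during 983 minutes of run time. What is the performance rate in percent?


Formula: Performance = (Ideal CT * Total Count) / Run Time * 100
Ideal output time = 2.4 * 378 = 907.2 min
Performance = 907.2 / 983 * 100 = 92.3%

92.3%


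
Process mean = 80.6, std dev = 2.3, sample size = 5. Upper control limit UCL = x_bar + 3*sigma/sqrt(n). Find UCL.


UCL = 80.6 + 3 * 2.3 / sqrt(5)

83.69


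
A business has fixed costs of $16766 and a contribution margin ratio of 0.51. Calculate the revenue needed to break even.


Formula: BER = Fixed Costs / Contribution Margin Ratio
BER = $16766 / 0.51
BER = $32874.51 (to the nearest cent)

$32874.51


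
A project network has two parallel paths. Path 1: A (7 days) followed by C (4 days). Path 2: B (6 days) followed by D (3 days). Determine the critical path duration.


Path 1 = 7 + 4 = 11 days
Path 2 = 6 + 3 = 9 days
Duration = max(11, 9) = 11 days

11 days


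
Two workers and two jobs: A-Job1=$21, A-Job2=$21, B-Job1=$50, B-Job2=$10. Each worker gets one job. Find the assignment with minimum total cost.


Option 1: A->1 + B->2 = $21 + $10 = $31
Option 2: A->2 + B->1 = $21 + $50 = $71
Min cost = min($31, $71) = $31

$31


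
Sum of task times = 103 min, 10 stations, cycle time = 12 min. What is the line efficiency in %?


Formula: Efficiency = Sum of Task Times / (N_stations * CT) * 100
Total station capacity = 10 stations * 12 min = 120 min
Efficiency = 103 / 120 * 100 = 85.8%

85.8%


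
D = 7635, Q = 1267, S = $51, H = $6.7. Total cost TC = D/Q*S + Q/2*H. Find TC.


TC = 7635/1267 * 51 + 1267/2 * 6.7

$4551.78


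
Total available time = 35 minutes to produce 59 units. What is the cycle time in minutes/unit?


Formula: CT = Available Time / Number of Units
CT = 35 min / 59 units
CT = 0.59 min/unit

0.59 min/unit


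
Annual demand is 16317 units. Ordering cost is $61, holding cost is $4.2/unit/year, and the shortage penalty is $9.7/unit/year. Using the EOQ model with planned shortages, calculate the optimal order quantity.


Formula: EOQ* = sqrt(2DS/H) * sqrt((H+P)/P)
Base EOQ = sqrt(2*16317*61/4.2) = 688.45 units
Correction = sqrt((4.2+9.7)/9.7) = 1.19708
EOQ* = 688.45 * 1.19708 = 824.1 units

824.1 units


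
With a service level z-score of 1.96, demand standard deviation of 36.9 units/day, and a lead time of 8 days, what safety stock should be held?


Formula: SS = z * sigma_d * sqrt(LT)
sqrt(LT) = sqrt(8) = 2.8284
SS = 1.96 * 36.9 * 2.8284
SS = 204.6 units

204.6 units


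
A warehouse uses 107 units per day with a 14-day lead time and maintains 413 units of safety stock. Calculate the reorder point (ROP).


Formula: ROP = (Daily Demand * Lead Time) + Safety Stock
Demand during lead time = 107 * 14 = 1498 units
ROP = 1498 + 413 = 1911 units

1911 units


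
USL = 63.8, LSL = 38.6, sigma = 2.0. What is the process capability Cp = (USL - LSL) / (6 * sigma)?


Cp = (63.8 - 38.6) / (6 * 2.0)

2.1


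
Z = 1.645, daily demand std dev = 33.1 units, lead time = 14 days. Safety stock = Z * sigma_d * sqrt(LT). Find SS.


Formula: SS = z * sigma_d * sqrt(LT)
sqrt(LT) = sqrt(14) = 3.7417
SS = 1.645 * 33.1 * 3.7417
SS = 203.7 units

203.7 units


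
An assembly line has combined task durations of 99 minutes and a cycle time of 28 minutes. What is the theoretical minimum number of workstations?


Formula: N_min = ceil(Sum of Task Times / Cycle Time)
N_min = ceil(99 min / 28 min) = ceil(3.5357)
N_min = 4 stations

4


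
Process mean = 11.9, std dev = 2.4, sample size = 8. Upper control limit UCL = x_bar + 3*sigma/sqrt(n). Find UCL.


UCL = 11.9 + 3 * 2.4 / sqrt(8)

14.45


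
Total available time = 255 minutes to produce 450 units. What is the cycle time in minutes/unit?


Formula: CT = Available Time / Number of Units
CT = 255 min / 450 units
CT = 0.57 min/unit

0.57 min/unit


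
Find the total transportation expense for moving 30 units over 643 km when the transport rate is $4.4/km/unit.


TC = dist * cost * units = 643 * 4.4 * 30 = $84876.00

$84876.00


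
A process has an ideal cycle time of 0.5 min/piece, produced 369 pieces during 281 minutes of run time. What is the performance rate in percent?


Formula: Performance = (Ideal CT * Total Count) / Run Time * 100
Ideal output time = 0.5 * 369 = 184.5 min
Performance = 184.5 / 281 * 100 = 65.7%

65.7%


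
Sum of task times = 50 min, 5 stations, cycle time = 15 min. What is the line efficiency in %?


Formula: Efficiency = Sum of Task Times / (N_stations * CT) * 100
Total station capacity = 5 stations * 15 min = 75 min
Efficiency = 50 / 75 * 100 = 66.7%

66.7%


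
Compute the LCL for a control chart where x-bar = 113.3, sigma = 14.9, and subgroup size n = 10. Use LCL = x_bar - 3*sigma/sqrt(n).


LCL = 113.3 - 3 * 14.9 / sqrt(10)

99.16


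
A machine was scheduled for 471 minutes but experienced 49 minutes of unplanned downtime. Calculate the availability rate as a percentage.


Formula: Availability = (Planned Time - Downtime) / Planned Time * 100
Uptime = 471 - 49 = 422 min
Availability = 422 / 471 * 100 = 89.6%

89.6%


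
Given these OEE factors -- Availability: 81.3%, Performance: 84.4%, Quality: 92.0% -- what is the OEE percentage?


Formula: OEE = Availability * Performance * Quality / 10000
A * P = 81.3% * 84.4% / 100 = 68.62%
OEE = 68.62% * 92.0% / 100 = 63.1%

63.1%


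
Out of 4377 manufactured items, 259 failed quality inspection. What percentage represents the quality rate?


Formula: Quality Rate = Good Pieces / Total Pieces * 100
Good pieces = 4377 - 259 = 4118
QR = 4118 / 4377 * 100 = 94.1%

94.1%


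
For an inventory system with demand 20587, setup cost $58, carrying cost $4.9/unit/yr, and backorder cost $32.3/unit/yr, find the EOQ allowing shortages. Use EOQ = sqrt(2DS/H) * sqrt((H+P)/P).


Formula: EOQ* = sqrt(2DS/H) * sqrt((H+P)/P)
Base EOQ = sqrt(2*20587*58/4.9) = 698.12 units
Correction = sqrt((4.9+32.3)/32.3) = 1.07317
EOQ* = 698.12 * 1.07317 = 749.2 units

749.2 units


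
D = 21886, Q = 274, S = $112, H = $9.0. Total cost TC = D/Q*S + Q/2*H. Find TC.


TC = 21886/274 * 112 + 274/2 * 9.0

$10179.10


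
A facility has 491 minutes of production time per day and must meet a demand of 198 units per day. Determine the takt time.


Formula: Takt Time = Available Production Time / Customer Demand
Takt = 491 min/day / 198 units/day
Takt = 2.48 min/unit

2.48 min/unit


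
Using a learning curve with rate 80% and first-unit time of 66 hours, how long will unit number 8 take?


Formula: T_n = T_1 * (learning_rate)^(log2(n)) where learning_rate = rate/100
Doublings = log2(8) = 3
T_n = 66 * 0.8^3
T_n = 66 * 0.512 = 33.8 hours

33.8 hours


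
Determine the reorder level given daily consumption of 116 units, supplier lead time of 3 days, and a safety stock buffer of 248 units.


Formula: ROP = (Daily Demand * Lead Time) + Safety Stock
Demand during lead time = 116 * 3 = 348 units
ROP = 348 + 248 = 596 units

596 units


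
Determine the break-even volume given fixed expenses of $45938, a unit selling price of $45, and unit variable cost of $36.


Formula: BEQ = Fixed Costs / (Price - Variable Cost)
Contribution margin = $45 - $36 = $9/unit
BEQ = ceil($45938 / $9/unit) = ceil(5104.22) = 5105 units

5105 units


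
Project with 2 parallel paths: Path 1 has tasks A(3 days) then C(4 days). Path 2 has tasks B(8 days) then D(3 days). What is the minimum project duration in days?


Path 1 = 3 + 4 = 7 days
Path 2 = 8 + 3 = 11 days
Duration = max(7, 11) = 11 days

11 days


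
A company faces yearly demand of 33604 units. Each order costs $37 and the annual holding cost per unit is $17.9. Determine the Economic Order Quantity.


Formula: EOQ = sqrt(2 * D * S / H)
Numerator: 2 * 33604 * 37 = 2486696
2DS/H = 2486696 / 17.9 = 138921.6
EOQ = sqrt(138921.6) = 372.7 units

372.7 units


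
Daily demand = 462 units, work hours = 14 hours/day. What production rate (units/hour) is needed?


Formula: Production Rate = Daily Demand / Available Hours
Rate = 462 units/day / 14 hours/day
Rate = 33.0 units/hour

33.0 units/hour


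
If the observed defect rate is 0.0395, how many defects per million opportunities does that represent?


DPMO = defect_rate * 1000000 = 0.0395 * 1000000

39500


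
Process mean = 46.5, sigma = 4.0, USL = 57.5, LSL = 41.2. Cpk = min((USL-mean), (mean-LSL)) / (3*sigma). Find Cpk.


Cpu = (57.5 - 46.5) / (3 * 4.0) = 0.92
Cpl = (46.5 - 41.2) / (3 * 4.0) = 0.44
Cpk = min(0.92, 0.44) = 0.44

0.44


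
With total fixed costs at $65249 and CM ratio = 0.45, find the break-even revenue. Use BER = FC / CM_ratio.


Formula: BER = Fixed Costs / Contribution Margin Ratio
BER = $65249 / 0.45
BER = $144997.78 (to the nearest cent)

$144997.78


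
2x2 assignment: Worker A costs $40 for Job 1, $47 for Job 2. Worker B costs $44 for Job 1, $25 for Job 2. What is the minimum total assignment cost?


Option 1: A->1 + B->2 = $40 + $25 = $65
Option 2: A->2 + B->1 = $47 + $44 = $91
Min cost = min($65, $91) = $65

$65


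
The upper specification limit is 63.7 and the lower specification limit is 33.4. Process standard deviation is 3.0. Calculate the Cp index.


Cp = (63.7 - 33.4) / (6 * 3.0)

1.68


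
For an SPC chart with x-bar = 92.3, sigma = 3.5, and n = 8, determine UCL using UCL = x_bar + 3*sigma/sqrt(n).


UCL = 92.3 + 3 * 3.5 / sqrt(8)

96.01


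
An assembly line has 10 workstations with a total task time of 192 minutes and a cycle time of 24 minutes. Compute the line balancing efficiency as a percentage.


Formula: Efficiency = Sum of Task Times / (N_stations * CT) * 100
Total station capacity = 10 stations * 24 min = 240 min
Efficiency = 192 / 240 * 100 = 80.0%

80.0%


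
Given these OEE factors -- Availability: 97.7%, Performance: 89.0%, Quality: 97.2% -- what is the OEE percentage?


Formula: OEE = Availability * Performance * Quality / 10000
A * P = 97.7% * 89.0% / 100 = 86.95%
OEE = 86.95% * 97.2% / 100 = 84.5%

84.5%


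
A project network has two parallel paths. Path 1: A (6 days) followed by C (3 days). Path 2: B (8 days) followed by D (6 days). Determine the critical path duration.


Path 1 = 6 + 3 = 9 days
Path 2 = 8 + 6 = 14 days
Duration = max(9, 14) = 14 days

14 days


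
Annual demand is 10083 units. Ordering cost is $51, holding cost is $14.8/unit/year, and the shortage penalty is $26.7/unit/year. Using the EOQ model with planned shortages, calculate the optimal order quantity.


Formula: EOQ* = sqrt(2DS/H) * sqrt((H+P)/P)
Base EOQ = sqrt(2*10083*51/14.8) = 263.61 units
Correction = sqrt((14.8+26.7)/26.7) = 1.24672
EOQ* = 263.61 * 1.24672 = 328.6 units

328.6 units


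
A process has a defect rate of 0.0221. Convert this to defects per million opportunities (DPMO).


DPMO = defect_rate * 1000000 = 0.0221 * 1000000

22100


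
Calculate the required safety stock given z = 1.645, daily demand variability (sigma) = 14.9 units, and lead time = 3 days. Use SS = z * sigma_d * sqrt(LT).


Formula: SS = z * sigma_d * sqrt(LT)
sqrt(LT) = sqrt(3) = 1.7321
SS = 1.645 * 14.9 * 1.7321
SS = 42.5 units

42.5 units


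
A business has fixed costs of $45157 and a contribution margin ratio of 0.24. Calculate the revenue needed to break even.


Formula: BER = Fixed Costs / Contribution Margin Ratio
BER = $45157 / 0.24
BER = $188154.17 (to the nearest cent)

$188154.17


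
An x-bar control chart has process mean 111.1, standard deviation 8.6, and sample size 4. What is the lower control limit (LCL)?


LCL = 111.1 - 3 * 8.6 / sqrt(4)

98.2


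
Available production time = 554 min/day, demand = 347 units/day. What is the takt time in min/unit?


Formula: Takt Time = Available Production Time / Customer Demand
Takt = 554 min/day / 347 units/day
Takt = 1.6 min/unit

1.6 min/unit


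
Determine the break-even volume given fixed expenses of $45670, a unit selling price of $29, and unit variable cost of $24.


Formula: BEQ = Fixed Costs / (Price - Variable Cost)
Contribution margin = $29 - $24 = $5/unit
BEQ = ceil($45670 / $5/unit) = ceil(9134.0) = 9134 units

9134 units


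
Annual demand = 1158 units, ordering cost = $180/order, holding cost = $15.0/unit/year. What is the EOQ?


Formula: EOQ = sqrt(2 * D * S / H)
Numerator: 2 * 1158 * 180 = 416880
2DS/H = 416880 / 15.0 = 27792.0
EOQ = sqrt(27792.0) = 166.7 units

166.7 units


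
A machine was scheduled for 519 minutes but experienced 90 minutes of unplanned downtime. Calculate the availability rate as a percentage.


Formula: Availability = (Planned Time - Downtime) / Planned Time * 100
Uptime = 519 - 90 = 429 min
Availability = 429 / 519 * 100 = 82.7%

82.7%


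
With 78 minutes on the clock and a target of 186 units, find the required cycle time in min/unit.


Formula: CT = Available Time / Number of Units
CT = 78 min / 186 units
CT = 0.42 min/unit

0.42 min/unit


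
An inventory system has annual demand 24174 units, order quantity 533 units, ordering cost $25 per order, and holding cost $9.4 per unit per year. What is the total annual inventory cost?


TC = 24174/533 * 25 + 533/2 * 9.4

$3638.96


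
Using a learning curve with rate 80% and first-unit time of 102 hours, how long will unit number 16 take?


Formula: T_n = T_1 * (learning_rate)^(log2(n)) where learning_rate = rate/100
Doublings = log2(16) = 4
T_n = 102 * 0.8^4
T_n = 102 * 0.4096 = 41.8 hours

41.8 hours


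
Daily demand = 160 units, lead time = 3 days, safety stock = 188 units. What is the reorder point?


Formula: ROP = (Daily Demand * Lead Time) + Safety Stock
Demand during lead time = 160 * 3 = 480 units
ROP = 480 + 188 = 668 units

668 units


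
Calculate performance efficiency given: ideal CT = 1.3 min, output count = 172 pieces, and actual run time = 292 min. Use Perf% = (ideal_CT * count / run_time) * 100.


Formula: Performance = (Ideal CT * Total Count) / Run Time * 100
Ideal output time = 1.3 * 172 = 223.6 min
Performance = 223.6 / 292 * 100 = 76.6%

76.6%


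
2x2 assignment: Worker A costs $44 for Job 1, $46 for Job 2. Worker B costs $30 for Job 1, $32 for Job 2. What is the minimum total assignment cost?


Option 1: A->1 + B->2 = $44 + $32 = $76
Option 2: A->2 + B->1 = $46 + $30 = $76
Min cost = min($76, $76) = $76

$76


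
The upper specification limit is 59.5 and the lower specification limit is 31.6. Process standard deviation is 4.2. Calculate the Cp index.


Cp = (59.5 - 31.6) / (6 * 4.2)

1.11


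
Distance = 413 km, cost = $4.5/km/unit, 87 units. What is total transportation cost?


TC = dist * cost * units = 413 * 4.5 * 87 = $161689.50

$161689.50


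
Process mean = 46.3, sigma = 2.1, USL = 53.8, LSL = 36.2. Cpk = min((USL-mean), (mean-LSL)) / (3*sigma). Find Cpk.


Cpu = (53.8 - 46.3) / (3 * 2.1) = 1.19
Cpl = (46.3 - 36.2) / (3 * 2.1) = 1.6
Cpk = min(1.19, 1.6) = 1.19

1.19


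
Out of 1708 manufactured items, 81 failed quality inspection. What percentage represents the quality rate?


Formula: Quality Rate = Good Pieces / Total Pieces * 100
Good pieces = 1708 - 81 = 1627
QR = 1627 / 1708 * 100 = 95.3%

95.3%


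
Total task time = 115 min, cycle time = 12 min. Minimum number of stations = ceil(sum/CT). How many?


Formula: N_min = ceil(Sum of Task Times / Cycle Time)
N_min = ceil(115 min / 12 min) = ceil(9.5833)
N_min = 10 stations

10


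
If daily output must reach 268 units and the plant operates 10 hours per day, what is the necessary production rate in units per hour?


Formula: Production Rate = Daily Demand / Available Hours
Rate = 268 units/day / 10 hours/day
Rate = 26.8 units/hour

26.8 units/hour


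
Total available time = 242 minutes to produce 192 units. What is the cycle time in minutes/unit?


Formula: CT = Available Time / Number of Units
CT = 242 min / 192 units
CT = 1.26 min/unit

1.26 min/unit


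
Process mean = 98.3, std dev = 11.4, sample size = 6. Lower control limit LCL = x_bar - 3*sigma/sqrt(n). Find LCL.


LCL = 98.3 - 3 * 11.4 / sqrt(6)

84.34


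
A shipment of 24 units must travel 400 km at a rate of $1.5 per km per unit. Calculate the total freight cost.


TC = dist * cost * units = 400 * 1.5 * 24 = $14400.00

$14400.00


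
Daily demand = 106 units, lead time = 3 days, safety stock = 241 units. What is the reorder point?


Formula: ROP = (Daily Demand * Lead Time) + Safety Stock
Demand during lead time = 106 * 3 = 318 units
ROP = 318 + 241 = 559 units

559 units


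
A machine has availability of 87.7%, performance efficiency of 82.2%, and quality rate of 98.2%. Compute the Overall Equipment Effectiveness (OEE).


Formula: OEE = Availability * Performance * Quality / 10000
A * P = 87.7% * 82.2% / 100 = 72.09%
OEE = 72.09% * 98.2% / 100 = 70.8%

70.8%


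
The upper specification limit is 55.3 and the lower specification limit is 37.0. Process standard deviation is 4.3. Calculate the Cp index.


Cp = (55.3 - 37.0) / (6 * 4.3)

0.71


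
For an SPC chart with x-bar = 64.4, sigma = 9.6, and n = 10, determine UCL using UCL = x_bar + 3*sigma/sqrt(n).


UCL = 64.4 + 3 * 9.6 / sqrt(10)

73.51


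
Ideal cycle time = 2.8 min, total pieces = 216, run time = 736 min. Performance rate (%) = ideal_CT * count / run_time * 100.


Formula: Performance = (Ideal CT * Total Count) / Run Time * 100
Ideal output time = 2.8 * 216 = 604.8 min
Performance = 604.8 / 736 * 100 = 82.2%

82.2%


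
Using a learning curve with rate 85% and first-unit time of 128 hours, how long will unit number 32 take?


Formula: T_n = T_1 * (learning_rate)^(log2(n)) where learning_rate = rate/100
Doublings = log2(32) = 5
T_n = 128 * 0.85^5
T_n = 128 * 0.4437 = 56.8 hours

56.8 hours


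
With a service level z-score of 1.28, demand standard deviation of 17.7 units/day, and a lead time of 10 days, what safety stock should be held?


Formula: SS = z * sigma_d * sqrt(LT)
sqrt(LT) = sqrt(10) = 3.1623
SS = 1.28 * 17.7 * 3.1623
SS = 71.6 units

71.6 units


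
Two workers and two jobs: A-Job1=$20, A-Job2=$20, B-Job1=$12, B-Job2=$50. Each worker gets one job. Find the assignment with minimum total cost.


Option 1: A->1 + B->2 = $20 + $50 = $70
Option 2: A->2 + B->1 = $20 + $12 = $32
Min cost = min($70, $32) = $32

$32


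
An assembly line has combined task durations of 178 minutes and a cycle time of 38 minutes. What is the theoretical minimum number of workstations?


Formula: N_min = ceil(Sum of Task Times / Cycle Time)
N_min = ceil(178 min / 38 min) = ceil(4.6842)
N_min = 5 stations

5


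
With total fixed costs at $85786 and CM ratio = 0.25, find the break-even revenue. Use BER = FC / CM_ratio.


Formula: BER = Fixed Costs / Contribution Margin Ratio
BER = $85786 / 0.25
BER = $343144.00 (to the nearest cent)

$343144.00


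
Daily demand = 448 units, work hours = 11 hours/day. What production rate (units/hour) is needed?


Formula: Production Rate = Daily Demand / Available Hours
Rate = 448 units/day / 11 hours/day
Rate = 40.7 units/hour

40.7 units/hour


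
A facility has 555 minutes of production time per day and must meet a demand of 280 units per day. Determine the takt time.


Formula: Takt Time = Available Production Time / Customer Demand
Takt = 555 min/day / 280 units/day
Takt = 1.98 min/unit

1.98 min/unit


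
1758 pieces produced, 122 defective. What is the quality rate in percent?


Formula: Quality Rate = Good Pieces / Total Pieces * 100
Good pieces = 1758 - 122 = 1636
QR = 1636 / 1758 * 100 = 93.1%

93.1%


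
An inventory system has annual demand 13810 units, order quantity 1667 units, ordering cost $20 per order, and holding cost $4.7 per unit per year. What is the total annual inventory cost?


TC = 13810/1667 * 20 + 1667/2 * 4.7

$4083.14


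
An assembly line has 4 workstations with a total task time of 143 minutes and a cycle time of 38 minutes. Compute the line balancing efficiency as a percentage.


Formula: Efficiency = Sum of Task Times / (N_stations * CT) * 100
Total station capacity = 4 stations * 38 min = 152 min
Efficiency = 143 / 152 * 100 = 94.1%

94.1%


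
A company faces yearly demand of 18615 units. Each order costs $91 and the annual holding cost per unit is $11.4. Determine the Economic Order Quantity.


Formula: EOQ = sqrt(2 * D * S / H)
Numerator: 2 * 18615 * 91 = 3387930
2DS/H = 3387930 / 11.4 = 297186.8
EOQ = sqrt(297186.8) = 545.1 units

545.1 units
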